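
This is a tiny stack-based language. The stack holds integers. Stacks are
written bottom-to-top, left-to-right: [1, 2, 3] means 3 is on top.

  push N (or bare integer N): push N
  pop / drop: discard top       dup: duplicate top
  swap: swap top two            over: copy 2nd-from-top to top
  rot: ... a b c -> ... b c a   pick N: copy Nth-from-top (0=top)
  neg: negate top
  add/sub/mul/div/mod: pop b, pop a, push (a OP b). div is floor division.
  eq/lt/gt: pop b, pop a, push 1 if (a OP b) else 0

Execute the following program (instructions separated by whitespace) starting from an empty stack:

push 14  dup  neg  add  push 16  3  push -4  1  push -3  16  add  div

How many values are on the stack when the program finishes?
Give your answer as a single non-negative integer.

After 'push 14': stack = [14] (depth 1)
After 'dup': stack = [14, 14] (depth 2)
After 'neg': stack = [14, -14] (depth 2)
After 'add': stack = [0] (depth 1)
After 'push 16': stack = [0, 16] (depth 2)
After 'push 3': stack = [0, 16, 3] (depth 3)
After 'push -4': stack = [0, 16, 3, -4] (depth 4)
After 'push 1': stack = [0, 16, 3, -4, 1] (depth 5)
After 'push -3': stack = [0, 16, 3, -4, 1, -3] (depth 6)
After 'push 16': stack = [0, 16, 3, -4, 1, -3, 16] (depth 7)
After 'add': stack = [0, 16, 3, -4, 1, 13] (depth 6)
After 'div': stack = [0, 16, 3, -4, 0] (depth 5)

Answer: 5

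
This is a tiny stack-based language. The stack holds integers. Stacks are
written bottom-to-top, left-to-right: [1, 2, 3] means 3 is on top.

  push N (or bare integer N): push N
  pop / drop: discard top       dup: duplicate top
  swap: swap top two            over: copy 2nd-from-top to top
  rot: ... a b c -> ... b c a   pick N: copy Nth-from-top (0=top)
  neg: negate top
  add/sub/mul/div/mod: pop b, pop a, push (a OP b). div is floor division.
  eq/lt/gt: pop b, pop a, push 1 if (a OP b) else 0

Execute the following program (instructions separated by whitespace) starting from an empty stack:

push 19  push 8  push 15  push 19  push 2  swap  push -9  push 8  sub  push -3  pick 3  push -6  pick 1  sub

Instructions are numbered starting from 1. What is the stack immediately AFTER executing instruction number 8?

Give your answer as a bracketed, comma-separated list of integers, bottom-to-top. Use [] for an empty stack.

Answer: [19, 8, 15, 2, 19, -9, 8]

Derivation:
Step 1 ('push 19'): [19]
Step 2 ('push 8'): [19, 8]
Step 3 ('push 15'): [19, 8, 15]
Step 4 ('push 19'): [19, 8, 15, 19]
Step 5 ('push 2'): [19, 8, 15, 19, 2]
Step 6 ('swap'): [19, 8, 15, 2, 19]
Step 7 ('push -9'): [19, 8, 15, 2, 19, -9]
Step 8 ('push 8'): [19, 8, 15, 2, 19, -9, 8]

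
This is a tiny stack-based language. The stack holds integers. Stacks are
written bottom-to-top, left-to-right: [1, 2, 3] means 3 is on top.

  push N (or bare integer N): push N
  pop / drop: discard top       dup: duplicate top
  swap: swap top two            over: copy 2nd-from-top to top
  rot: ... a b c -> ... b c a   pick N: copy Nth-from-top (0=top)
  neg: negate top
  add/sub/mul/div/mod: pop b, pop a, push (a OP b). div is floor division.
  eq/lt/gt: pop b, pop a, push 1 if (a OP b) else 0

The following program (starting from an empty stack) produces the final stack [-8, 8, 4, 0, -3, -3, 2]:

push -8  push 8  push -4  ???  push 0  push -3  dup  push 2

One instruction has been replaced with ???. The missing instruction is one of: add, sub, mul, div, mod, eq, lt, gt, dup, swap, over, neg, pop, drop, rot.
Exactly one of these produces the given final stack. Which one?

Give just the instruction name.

Stack before ???: [-8, 8, -4]
Stack after ???:  [-8, 8, 4]
The instruction that transforms [-8, 8, -4] -> [-8, 8, 4] is: neg

Answer: neg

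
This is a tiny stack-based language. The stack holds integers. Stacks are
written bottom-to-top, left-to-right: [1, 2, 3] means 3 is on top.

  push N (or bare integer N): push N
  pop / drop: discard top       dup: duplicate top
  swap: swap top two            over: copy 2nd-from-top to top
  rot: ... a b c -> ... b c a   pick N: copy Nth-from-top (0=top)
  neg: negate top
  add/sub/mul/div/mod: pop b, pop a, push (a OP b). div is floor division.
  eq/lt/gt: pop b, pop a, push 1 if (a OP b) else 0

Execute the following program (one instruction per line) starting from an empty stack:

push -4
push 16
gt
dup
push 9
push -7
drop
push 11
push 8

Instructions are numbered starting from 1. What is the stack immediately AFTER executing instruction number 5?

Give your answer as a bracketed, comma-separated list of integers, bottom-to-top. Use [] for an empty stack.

Answer: [0, 0, 9]

Derivation:
Step 1 ('push -4'): [-4]
Step 2 ('push 16'): [-4, 16]
Step 3 ('gt'): [0]
Step 4 ('dup'): [0, 0]
Step 5 ('push 9'): [0, 0, 9]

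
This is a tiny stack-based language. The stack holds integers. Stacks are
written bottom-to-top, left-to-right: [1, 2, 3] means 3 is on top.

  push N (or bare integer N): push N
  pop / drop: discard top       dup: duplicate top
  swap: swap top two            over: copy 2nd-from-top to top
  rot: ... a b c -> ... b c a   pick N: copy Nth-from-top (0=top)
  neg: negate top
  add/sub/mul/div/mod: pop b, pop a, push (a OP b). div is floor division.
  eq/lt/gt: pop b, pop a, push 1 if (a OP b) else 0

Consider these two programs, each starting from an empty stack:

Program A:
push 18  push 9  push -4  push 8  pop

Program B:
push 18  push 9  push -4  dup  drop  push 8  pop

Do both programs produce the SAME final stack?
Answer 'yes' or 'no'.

Program A trace:
  After 'push 18': [18]
  After 'push 9': [18, 9]
  After 'push -4': [18, 9, -4]
  After 'push 8': [18, 9, -4, 8]
  After 'pop': [18, 9, -4]
Program A final stack: [18, 9, -4]

Program B trace:
  After 'push 18': [18]
  After 'push 9': [18, 9]
  After 'push -4': [18, 9, -4]
  After 'dup': [18, 9, -4, -4]
  After 'drop': [18, 9, -4]
  After 'push 8': [18, 9, -4, 8]
  After 'pop': [18, 9, -4]
Program B final stack: [18, 9, -4]
Same: yes

Answer: yes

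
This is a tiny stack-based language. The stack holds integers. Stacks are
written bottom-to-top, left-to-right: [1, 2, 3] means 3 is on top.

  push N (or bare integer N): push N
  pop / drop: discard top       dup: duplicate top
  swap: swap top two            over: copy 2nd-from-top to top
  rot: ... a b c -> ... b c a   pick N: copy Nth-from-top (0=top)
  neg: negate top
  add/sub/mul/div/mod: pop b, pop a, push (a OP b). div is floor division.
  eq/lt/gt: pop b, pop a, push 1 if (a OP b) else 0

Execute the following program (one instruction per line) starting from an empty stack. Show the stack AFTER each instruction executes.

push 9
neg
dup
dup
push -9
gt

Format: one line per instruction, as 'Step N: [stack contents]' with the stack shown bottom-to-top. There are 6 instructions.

Step 1: [9]
Step 2: [-9]
Step 3: [-9, -9]
Step 4: [-9, -9, -9]
Step 5: [-9, -9, -9, -9]
Step 6: [-9, -9, 0]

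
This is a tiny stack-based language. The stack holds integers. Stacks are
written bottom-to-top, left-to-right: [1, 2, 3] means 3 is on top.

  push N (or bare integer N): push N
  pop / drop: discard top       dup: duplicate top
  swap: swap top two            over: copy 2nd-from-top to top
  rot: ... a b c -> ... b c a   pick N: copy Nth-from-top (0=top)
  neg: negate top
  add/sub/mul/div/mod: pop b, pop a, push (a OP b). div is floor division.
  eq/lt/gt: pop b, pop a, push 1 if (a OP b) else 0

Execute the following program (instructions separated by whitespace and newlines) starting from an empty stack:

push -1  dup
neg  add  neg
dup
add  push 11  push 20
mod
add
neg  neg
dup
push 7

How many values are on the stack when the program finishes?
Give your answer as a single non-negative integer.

After 'push -1': stack = [-1] (depth 1)
After 'dup': stack = [-1, -1] (depth 2)
After 'neg': stack = [-1, 1] (depth 2)
After 'add': stack = [0] (depth 1)
After 'neg': stack = [0] (depth 1)
After 'dup': stack = [0, 0] (depth 2)
After 'add': stack = [0] (depth 1)
After 'push 11': stack = [0, 11] (depth 2)
After 'push 20': stack = [0, 11, 20] (depth 3)
After 'mod': stack = [0, 11] (depth 2)
After 'add': stack = [11] (depth 1)
After 'neg': stack = [-11] (depth 1)
After 'neg': stack = [11] (depth 1)
After 'dup': stack = [11, 11] (depth 2)
After 'push 7': stack = [11, 11, 7] (depth 3)

Answer: 3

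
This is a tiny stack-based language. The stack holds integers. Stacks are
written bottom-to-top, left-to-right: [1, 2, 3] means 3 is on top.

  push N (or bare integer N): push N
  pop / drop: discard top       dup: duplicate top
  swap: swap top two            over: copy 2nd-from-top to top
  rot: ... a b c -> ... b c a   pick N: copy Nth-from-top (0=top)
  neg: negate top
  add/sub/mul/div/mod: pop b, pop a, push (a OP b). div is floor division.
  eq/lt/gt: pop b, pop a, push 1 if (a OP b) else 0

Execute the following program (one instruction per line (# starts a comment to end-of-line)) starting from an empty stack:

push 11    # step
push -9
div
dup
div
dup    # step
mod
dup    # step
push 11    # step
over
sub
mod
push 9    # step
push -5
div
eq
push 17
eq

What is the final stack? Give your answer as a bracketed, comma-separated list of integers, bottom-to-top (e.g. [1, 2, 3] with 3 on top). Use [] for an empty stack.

After 'push 11': [11]
After 'push -9': [11, -9]
After 'div': [-2]
After 'dup': [-2, -2]
After 'div': [1]
After 'dup': [1, 1]
After 'mod': [0]
After 'dup': [0, 0]
After 'push 11': [0, 0, 11]
After 'over': [0, 0, 11, 0]
After 'sub': [0, 0, 11]
After 'mod': [0, 0]
After 'push 9': [0, 0, 9]
After 'push -5': [0, 0, 9, -5]
After 'div': [0, 0, -2]
After 'eq': [0, 0]
After 'push 17': [0, 0, 17]
After 'eq': [0, 0]

Answer: [0, 0]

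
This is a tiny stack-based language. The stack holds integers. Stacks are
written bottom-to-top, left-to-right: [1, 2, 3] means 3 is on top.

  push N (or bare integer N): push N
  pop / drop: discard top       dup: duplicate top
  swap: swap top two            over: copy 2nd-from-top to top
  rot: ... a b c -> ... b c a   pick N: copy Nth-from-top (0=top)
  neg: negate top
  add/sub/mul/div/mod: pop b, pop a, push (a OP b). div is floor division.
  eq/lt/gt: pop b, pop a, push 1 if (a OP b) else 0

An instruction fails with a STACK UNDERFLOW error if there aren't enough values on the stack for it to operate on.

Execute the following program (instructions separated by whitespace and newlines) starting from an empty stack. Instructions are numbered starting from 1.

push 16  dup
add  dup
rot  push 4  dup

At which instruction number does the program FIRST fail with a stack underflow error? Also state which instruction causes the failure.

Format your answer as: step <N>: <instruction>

Answer: step 5: rot

Derivation:
Step 1 ('push 16'): stack = [16], depth = 1
Step 2 ('dup'): stack = [16, 16], depth = 2
Step 3 ('add'): stack = [32], depth = 1
Step 4 ('dup'): stack = [32, 32], depth = 2
Step 5 ('rot'): needs 3 value(s) but depth is 2 — STACK UNDERFLOW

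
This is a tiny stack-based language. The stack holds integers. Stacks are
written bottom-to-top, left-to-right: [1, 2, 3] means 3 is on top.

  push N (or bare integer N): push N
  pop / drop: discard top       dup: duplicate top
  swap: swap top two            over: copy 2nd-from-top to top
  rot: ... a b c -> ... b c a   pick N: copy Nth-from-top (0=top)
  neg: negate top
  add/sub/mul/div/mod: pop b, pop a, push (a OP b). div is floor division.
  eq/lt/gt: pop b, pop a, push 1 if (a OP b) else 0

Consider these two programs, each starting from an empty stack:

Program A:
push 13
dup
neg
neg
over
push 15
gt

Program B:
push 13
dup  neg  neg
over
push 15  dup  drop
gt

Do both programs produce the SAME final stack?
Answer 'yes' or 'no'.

Program A trace:
  After 'push 13': [13]
  After 'dup': [13, 13]
  After 'neg': [13, -13]
  After 'neg': [13, 13]
  After 'over': [13, 13, 13]
  After 'push 15': [13, 13, 13, 15]
  After 'gt': [13, 13, 0]
Program A final stack: [13, 13, 0]

Program B trace:
  After 'push 13': [13]
  After 'dup': [13, 13]
  After 'neg': [13, -13]
  After 'neg': [13, 13]
  After 'over': [13, 13, 13]
  After 'push 15': [13, 13, 13, 15]
  After 'dup': [13, 13, 13, 15, 15]
  After 'drop': [13, 13, 13, 15]
  After 'gt': [13, 13, 0]
Program B final stack: [13, 13, 0]
Same: yes

Answer: yes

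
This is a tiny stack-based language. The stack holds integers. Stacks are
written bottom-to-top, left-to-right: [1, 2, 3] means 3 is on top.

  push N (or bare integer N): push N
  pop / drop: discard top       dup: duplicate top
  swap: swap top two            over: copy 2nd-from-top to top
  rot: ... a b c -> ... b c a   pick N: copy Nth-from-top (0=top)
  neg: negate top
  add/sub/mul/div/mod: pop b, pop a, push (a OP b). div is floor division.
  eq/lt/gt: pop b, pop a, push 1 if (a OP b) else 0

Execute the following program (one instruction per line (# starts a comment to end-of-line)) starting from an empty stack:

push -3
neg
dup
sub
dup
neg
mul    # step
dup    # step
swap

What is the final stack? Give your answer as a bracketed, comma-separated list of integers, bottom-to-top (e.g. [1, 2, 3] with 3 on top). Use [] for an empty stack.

Answer: [0, 0]

Derivation:
After 'push -3': [-3]
After 'neg': [3]
After 'dup': [3, 3]
After 'sub': [0]
After 'dup': [0, 0]
After 'neg': [0, 0]
After 'mul': [0]
After 'dup': [0, 0]
After 'swap': [0, 0]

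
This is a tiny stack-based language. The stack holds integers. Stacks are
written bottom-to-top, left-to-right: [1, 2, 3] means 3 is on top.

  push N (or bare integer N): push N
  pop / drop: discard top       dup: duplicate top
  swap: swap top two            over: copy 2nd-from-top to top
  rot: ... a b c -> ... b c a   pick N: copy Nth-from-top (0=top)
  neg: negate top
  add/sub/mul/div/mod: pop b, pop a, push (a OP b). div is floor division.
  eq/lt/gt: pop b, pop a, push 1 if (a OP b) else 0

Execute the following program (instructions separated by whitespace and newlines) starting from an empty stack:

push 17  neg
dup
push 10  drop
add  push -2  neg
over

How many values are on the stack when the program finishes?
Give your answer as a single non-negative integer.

After 'push 17': stack = [17] (depth 1)
After 'neg': stack = [-17] (depth 1)
After 'dup': stack = [-17, -17] (depth 2)
After 'push 10': stack = [-17, -17, 10] (depth 3)
After 'drop': stack = [-17, -17] (depth 2)
After 'add': stack = [-34] (depth 1)
After 'push -2': stack = [-34, -2] (depth 2)
After 'neg': stack = [-34, 2] (depth 2)
After 'over': stack = [-34, 2, -34] (depth 3)

Answer: 3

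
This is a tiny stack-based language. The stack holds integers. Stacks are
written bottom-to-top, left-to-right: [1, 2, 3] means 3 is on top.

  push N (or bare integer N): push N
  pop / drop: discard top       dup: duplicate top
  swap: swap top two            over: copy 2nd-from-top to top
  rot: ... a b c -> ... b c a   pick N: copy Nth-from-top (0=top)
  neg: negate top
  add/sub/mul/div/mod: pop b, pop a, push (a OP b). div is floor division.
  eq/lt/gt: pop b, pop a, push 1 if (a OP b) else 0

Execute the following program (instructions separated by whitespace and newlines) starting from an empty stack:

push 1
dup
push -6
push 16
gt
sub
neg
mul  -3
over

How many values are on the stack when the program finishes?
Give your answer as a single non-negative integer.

Answer: 3

Derivation:
After 'push 1': stack = [1] (depth 1)
After 'dup': stack = [1, 1] (depth 2)
After 'push -6': stack = [1, 1, -6] (depth 3)
After 'push 16': stack = [1, 1, -6, 16] (depth 4)
After 'gt': stack = [1, 1, 0] (depth 3)
After 'sub': stack = [1, 1] (depth 2)
After 'neg': stack = [1, -1] (depth 2)
After 'mul': stack = [-1] (depth 1)
After 'push -3': stack = [-1, -3] (depth 2)
After 'over': stack = [-1, -3, -1] (depth 3)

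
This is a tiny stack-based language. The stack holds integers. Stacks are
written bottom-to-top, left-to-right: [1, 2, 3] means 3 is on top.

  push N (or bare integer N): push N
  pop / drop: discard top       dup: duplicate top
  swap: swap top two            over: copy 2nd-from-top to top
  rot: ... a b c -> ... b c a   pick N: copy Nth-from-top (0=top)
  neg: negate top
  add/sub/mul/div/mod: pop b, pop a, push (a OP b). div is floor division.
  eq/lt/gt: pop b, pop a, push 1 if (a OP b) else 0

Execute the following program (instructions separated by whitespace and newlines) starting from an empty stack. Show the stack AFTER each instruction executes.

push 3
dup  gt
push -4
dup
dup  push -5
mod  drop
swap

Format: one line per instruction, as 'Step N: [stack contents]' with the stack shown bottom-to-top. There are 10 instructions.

Step 1: [3]
Step 2: [3, 3]
Step 3: [0]
Step 4: [0, -4]
Step 5: [0, -4, -4]
Step 6: [0, -4, -4, -4]
Step 7: [0, -4, -4, -4, -5]
Step 8: [0, -4, -4, -4]
Step 9: [0, -4, -4]
Step 10: [0, -4, -4]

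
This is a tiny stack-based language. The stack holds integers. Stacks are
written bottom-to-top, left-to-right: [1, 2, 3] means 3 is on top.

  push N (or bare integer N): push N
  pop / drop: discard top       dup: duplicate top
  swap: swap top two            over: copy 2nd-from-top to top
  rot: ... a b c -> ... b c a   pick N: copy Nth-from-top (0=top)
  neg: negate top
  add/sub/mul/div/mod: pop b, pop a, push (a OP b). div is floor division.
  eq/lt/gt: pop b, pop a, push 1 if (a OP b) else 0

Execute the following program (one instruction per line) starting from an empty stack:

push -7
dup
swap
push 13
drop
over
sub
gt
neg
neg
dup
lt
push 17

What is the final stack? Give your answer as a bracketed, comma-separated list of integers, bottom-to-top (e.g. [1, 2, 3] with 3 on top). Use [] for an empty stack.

Answer: [0, 17]

Derivation:
After 'push -7': [-7]
After 'dup': [-7, -7]
After 'swap': [-7, -7]
After 'push 13': [-7, -7, 13]
After 'drop': [-7, -7]
After 'over': [-7, -7, -7]
After 'sub': [-7, 0]
After 'gt': [0]
After 'neg': [0]
After 'neg': [0]
After 'dup': [0, 0]
After 'lt': [0]
After 'push 17': [0, 17]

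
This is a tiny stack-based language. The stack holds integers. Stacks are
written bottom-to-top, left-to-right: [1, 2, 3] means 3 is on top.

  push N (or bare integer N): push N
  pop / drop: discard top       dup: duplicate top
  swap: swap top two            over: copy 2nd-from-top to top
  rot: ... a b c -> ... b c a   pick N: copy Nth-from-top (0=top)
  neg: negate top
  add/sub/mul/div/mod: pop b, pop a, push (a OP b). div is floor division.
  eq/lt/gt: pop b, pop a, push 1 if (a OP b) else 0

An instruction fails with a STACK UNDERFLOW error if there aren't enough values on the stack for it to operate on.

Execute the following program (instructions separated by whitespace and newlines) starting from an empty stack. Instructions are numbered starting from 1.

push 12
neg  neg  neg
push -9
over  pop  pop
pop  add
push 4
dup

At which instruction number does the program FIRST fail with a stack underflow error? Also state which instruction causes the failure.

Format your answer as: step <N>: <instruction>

Step 1 ('push 12'): stack = [12], depth = 1
Step 2 ('neg'): stack = [-12], depth = 1
Step 3 ('neg'): stack = [12], depth = 1
Step 4 ('neg'): stack = [-12], depth = 1
Step 5 ('push -9'): stack = [-12, -9], depth = 2
Step 6 ('over'): stack = [-12, -9, -12], depth = 3
Step 7 ('pop'): stack = [-12, -9], depth = 2
Step 8 ('pop'): stack = [-12], depth = 1
Step 9 ('pop'): stack = [], depth = 0
Step 10 ('add'): needs 2 value(s) but depth is 0 — STACK UNDERFLOW

Answer: step 10: add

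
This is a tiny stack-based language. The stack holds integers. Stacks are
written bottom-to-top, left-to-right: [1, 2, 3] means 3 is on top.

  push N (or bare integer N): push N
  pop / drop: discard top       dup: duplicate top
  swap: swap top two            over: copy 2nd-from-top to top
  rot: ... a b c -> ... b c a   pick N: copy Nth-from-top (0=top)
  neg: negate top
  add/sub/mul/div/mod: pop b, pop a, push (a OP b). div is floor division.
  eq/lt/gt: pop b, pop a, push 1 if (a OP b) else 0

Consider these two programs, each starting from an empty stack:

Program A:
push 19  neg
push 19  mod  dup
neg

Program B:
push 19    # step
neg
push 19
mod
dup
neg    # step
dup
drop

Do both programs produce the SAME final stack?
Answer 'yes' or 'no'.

Program A trace:
  After 'push 19': [19]
  After 'neg': [-19]
  After 'push 19': [-19, 19]
  After 'mod': [0]
  After 'dup': [0, 0]
  After 'neg': [0, 0]
Program A final stack: [0, 0]

Program B trace:
  After 'push 19': [19]
  After 'neg': [-19]
  After 'push 19': [-19, 19]
  After 'mod': [0]
  After 'dup': [0, 0]
  After 'neg': [0, 0]
  After 'dup': [0, 0, 0]
  After 'drop': [0, 0]
Program B final stack: [0, 0]
Same: yes

Answer: yes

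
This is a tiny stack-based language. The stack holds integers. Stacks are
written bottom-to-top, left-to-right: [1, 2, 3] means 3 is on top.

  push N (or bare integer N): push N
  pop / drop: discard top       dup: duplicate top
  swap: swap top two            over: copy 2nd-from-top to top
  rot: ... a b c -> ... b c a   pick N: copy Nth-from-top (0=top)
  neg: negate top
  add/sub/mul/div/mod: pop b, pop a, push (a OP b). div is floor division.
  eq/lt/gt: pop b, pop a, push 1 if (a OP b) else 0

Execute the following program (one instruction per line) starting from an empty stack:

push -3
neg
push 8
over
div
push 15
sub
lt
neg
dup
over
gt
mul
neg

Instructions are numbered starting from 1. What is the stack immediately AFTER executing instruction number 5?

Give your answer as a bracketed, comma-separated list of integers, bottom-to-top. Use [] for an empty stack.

Answer: [3, 2]

Derivation:
Step 1 ('push -3'): [-3]
Step 2 ('neg'): [3]
Step 3 ('push 8'): [3, 8]
Step 4 ('over'): [3, 8, 3]
Step 5 ('div'): [3, 2]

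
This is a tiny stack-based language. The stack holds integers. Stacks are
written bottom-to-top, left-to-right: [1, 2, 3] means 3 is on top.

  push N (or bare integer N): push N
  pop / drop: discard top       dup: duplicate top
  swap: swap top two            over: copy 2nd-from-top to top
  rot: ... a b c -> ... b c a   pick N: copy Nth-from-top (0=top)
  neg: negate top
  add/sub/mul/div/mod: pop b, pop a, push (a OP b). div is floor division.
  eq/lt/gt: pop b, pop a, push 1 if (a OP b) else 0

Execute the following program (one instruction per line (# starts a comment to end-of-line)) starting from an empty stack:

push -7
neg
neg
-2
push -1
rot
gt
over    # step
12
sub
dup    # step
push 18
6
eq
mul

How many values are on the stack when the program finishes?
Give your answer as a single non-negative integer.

Answer: 4

Derivation:
After 'push -7': stack = [-7] (depth 1)
After 'neg': stack = [7] (depth 1)
After 'neg': stack = [-7] (depth 1)
After 'push -2': stack = [-7, -2] (depth 2)
After 'push -1': stack = [-7, -2, -1] (depth 3)
After 'rot': stack = [-2, -1, -7] (depth 3)
After 'gt': stack = [-2, 1] (depth 2)
After 'over': stack = [-2, 1, -2] (depth 3)
After 'push 12': stack = [-2, 1, -2, 12] (depth 4)
After 'sub': stack = [-2, 1, -14] (depth 3)
After 'dup': stack = [-2, 1, -14, -14] (depth 4)
After 'push 18': stack = [-2, 1, -14, -14, 18] (depth 5)
After 'push 6': stack = [-2, 1, -14, -14, 18, 6] (depth 6)
After 'eq': stack = [-2, 1, -14, -14, 0] (depth 5)
After 'mul': stack = [-2, 1, -14, 0] (depth 4)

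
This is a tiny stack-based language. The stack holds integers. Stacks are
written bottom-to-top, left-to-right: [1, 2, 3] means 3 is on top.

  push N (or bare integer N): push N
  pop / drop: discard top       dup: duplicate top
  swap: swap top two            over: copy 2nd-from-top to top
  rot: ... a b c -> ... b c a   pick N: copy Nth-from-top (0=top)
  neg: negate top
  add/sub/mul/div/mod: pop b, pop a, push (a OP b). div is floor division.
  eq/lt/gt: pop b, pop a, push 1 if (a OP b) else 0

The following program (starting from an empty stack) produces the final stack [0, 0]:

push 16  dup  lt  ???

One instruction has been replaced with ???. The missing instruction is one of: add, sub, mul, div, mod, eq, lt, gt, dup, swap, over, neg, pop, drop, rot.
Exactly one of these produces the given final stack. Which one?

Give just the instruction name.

Answer: dup

Derivation:
Stack before ???: [0]
Stack after ???:  [0, 0]
The instruction that transforms [0] -> [0, 0] is: dup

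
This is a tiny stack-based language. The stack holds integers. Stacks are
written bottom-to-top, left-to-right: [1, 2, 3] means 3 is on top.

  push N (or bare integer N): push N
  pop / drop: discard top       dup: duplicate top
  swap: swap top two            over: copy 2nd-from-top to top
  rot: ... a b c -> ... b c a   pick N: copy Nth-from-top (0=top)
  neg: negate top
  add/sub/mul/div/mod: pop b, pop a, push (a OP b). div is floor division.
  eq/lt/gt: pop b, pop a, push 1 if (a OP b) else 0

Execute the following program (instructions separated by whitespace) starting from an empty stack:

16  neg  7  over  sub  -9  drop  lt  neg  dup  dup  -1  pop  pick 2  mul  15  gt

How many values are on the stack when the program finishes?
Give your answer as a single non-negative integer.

After 'push 16': stack = [16] (depth 1)
After 'neg': stack = [-16] (depth 1)
After 'push 7': stack = [-16, 7] (depth 2)
After 'over': stack = [-16, 7, -16] (depth 3)
After 'sub': stack = [-16, 23] (depth 2)
After 'push -9': stack = [-16, 23, -9] (depth 3)
After 'drop': stack = [-16, 23] (depth 2)
After 'lt': stack = [1] (depth 1)
After 'neg': stack = [-1] (depth 1)
After 'dup': stack = [-1, -1] (depth 2)
After 'dup': stack = [-1, -1, -1] (depth 3)
After 'push -1': stack = [-1, -1, -1, -1] (depth 4)
After 'pop': stack = [-1, -1, -1] (depth 3)
After 'pick 2': stack = [-1, -1, -1, -1] (depth 4)
After 'mul': stack = [-1, -1, 1] (depth 3)
After 'push 15': stack = [-1, -1, 1, 15] (depth 4)
After 'gt': stack = [-1, -1, 0] (depth 3)

Answer: 3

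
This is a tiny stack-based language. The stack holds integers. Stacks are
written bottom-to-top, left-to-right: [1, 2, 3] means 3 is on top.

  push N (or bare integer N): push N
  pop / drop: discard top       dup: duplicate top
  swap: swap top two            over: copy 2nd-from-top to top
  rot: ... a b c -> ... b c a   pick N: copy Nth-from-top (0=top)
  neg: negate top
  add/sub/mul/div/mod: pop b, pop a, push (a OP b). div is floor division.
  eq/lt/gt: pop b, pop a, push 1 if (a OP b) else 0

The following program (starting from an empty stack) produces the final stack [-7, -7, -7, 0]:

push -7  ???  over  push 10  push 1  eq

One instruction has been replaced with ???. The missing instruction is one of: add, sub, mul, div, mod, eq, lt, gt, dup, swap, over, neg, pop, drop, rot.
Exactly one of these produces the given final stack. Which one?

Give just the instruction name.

Stack before ???: [-7]
Stack after ???:  [-7, -7]
The instruction that transforms [-7] -> [-7, -7] is: dup

Answer: dup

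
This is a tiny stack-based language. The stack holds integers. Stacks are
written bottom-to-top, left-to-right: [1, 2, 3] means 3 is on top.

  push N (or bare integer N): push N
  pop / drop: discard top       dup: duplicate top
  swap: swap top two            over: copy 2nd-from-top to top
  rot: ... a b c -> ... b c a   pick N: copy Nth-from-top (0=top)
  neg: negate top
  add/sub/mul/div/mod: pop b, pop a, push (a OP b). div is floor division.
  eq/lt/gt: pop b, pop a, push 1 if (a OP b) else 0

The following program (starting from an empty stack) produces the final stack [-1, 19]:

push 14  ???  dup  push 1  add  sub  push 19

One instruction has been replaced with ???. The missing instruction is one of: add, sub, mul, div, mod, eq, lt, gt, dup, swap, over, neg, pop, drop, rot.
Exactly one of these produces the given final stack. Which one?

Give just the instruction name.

Stack before ???: [14]
Stack after ???:  [-14]
The instruction that transforms [14] -> [-14] is: neg

Answer: neg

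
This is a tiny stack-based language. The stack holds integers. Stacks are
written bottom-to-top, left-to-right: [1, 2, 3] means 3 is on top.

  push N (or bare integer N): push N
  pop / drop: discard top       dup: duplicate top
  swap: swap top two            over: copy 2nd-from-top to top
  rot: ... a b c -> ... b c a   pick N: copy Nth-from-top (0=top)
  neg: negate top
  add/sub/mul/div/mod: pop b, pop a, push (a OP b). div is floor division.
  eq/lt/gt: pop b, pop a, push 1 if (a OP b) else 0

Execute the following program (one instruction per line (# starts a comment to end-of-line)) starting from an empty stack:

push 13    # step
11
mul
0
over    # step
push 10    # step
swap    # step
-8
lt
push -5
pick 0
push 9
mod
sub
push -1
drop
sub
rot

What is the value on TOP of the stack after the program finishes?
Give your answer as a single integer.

After 'push 13': [13]
After 'push 11': [13, 11]
After 'mul': [143]
After 'push 0': [143, 0]
After 'over': [143, 0, 143]
After 'push 10': [143, 0, 143, 10]
After 'swap': [143, 0, 10, 143]
After 'push -8': [143, 0, 10, 143, -8]
After 'lt': [143, 0, 10, 0]
After 'push -5': [143, 0, 10, 0, -5]
After 'pick 0': [143, 0, 10, 0, -5, -5]
After 'push 9': [143, 0, 10, 0, -5, -5, 9]
After 'mod': [143, 0, 10, 0, -5, 4]
After 'sub': [143, 0, 10, 0, -9]
After 'push -1': [143, 0, 10, 0, -9, -1]
After 'drop': [143, 0, 10, 0, -9]
After 'sub': [143, 0, 10, 9]
After 'rot': [143, 10, 9, 0]

Answer: 0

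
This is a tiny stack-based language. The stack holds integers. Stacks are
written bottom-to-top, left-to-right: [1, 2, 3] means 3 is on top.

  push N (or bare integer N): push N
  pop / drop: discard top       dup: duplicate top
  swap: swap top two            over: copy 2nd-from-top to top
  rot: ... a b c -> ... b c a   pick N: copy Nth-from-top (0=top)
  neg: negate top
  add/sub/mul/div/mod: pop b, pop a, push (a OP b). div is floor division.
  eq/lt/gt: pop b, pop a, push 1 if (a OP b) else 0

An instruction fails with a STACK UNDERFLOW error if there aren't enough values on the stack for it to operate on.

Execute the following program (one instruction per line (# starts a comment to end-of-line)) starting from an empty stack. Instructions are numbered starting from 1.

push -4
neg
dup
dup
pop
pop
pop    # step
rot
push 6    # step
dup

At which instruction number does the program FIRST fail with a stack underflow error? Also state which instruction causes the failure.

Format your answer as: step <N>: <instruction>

Answer: step 8: rot

Derivation:
Step 1 ('push -4'): stack = [-4], depth = 1
Step 2 ('neg'): stack = [4], depth = 1
Step 3 ('dup'): stack = [4, 4], depth = 2
Step 4 ('dup'): stack = [4, 4, 4], depth = 3
Step 5 ('pop'): stack = [4, 4], depth = 2
Step 6 ('pop'): stack = [4], depth = 1
Step 7 ('pop'): stack = [], depth = 0
Step 8 ('rot'): needs 3 value(s) but depth is 0 — STACK UNDERFLOW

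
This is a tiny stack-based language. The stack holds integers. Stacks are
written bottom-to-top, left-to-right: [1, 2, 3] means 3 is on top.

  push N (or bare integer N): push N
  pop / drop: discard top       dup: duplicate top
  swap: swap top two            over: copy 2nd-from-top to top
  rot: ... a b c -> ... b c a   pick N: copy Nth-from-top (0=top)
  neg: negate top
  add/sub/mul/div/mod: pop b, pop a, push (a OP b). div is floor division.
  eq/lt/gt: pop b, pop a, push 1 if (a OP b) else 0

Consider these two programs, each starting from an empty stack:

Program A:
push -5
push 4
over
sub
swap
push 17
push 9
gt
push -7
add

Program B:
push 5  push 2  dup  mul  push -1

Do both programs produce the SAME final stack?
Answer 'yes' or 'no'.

Program A trace:
  After 'push -5': [-5]
  After 'push 4': [-5, 4]
  After 'over': [-5, 4, -5]
  After 'sub': [-5, 9]
  After 'swap': [9, -5]
  After 'push 17': [9, -5, 17]
  After 'push 9': [9, -5, 17, 9]
  After 'gt': [9, -5, 1]
  After 'push -7': [9, -5, 1, -7]
  After 'add': [9, -5, -6]
Program A final stack: [9, -5, -6]

Program B trace:
  After 'push 5': [5]
  After 'push 2': [5, 2]
  After 'dup': [5, 2, 2]
  After 'mul': [5, 4]
  After 'push -1': [5, 4, -1]
Program B final stack: [5, 4, -1]
Same: no

Answer: no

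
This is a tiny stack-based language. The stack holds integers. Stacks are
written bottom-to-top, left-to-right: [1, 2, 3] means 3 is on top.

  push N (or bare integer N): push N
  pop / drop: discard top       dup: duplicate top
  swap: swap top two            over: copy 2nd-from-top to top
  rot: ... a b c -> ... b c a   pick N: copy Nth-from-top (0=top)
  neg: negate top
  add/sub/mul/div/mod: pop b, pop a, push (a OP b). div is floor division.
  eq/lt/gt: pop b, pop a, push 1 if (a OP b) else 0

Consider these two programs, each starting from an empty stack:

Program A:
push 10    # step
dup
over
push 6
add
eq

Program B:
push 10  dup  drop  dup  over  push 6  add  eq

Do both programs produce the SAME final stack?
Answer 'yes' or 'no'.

Program A trace:
  After 'push 10': [10]
  After 'dup': [10, 10]
  After 'over': [10, 10, 10]
  After 'push 6': [10, 10, 10, 6]
  After 'add': [10, 10, 16]
  After 'eq': [10, 0]
Program A final stack: [10, 0]

Program B trace:
  After 'push 10': [10]
  After 'dup': [10, 10]
  After 'drop': [10]
  After 'dup': [10, 10]
  After 'over': [10, 10, 10]
  After 'push 6': [10, 10, 10, 6]
  After 'add': [10, 10, 16]
  After 'eq': [10, 0]
Program B final stack: [10, 0]
Same: yes

Answer: yes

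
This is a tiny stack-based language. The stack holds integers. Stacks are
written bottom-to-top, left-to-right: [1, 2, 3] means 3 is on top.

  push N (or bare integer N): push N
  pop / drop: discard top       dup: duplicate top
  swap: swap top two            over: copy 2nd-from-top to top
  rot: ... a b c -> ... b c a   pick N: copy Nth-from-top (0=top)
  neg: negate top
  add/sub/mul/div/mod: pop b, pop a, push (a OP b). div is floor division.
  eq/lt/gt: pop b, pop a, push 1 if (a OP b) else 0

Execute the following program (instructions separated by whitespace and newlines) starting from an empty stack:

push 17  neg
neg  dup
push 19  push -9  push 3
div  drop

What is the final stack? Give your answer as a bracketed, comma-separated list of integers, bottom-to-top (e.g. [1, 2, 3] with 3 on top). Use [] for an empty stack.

Answer: [17, 17, 19]

Derivation:
After 'push 17': [17]
After 'neg': [-17]
After 'neg': [17]
After 'dup': [17, 17]
After 'push 19': [17, 17, 19]
After 'push -9': [17, 17, 19, -9]
After 'push 3': [17, 17, 19, -9, 3]
After 'div': [17, 17, 19, -3]
After 'drop': [17, 17, 19]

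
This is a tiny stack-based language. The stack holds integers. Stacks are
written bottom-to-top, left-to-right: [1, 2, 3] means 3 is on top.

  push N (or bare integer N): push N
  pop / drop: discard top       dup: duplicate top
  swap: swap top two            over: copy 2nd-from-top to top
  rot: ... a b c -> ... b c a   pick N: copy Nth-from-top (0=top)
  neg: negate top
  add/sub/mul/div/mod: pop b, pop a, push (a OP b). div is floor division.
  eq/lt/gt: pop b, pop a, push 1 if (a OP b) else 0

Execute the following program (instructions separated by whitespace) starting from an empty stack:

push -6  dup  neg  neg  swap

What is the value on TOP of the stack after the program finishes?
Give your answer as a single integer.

Answer: -6

Derivation:
After 'push -6': [-6]
After 'dup': [-6, -6]
After 'neg': [-6, 6]
After 'neg': [-6, -6]
After 'swap': [-6, -6]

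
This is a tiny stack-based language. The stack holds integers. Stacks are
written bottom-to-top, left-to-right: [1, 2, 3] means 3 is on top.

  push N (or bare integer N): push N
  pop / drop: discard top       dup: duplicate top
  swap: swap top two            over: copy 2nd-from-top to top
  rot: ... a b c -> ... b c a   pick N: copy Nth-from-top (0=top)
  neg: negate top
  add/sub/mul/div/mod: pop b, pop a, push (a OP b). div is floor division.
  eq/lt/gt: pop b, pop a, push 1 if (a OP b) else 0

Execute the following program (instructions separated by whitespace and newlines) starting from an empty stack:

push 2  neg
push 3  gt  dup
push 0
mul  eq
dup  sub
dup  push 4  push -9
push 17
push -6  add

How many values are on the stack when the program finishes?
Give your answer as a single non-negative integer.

After 'push 2': stack = [2] (depth 1)
After 'neg': stack = [-2] (depth 1)
After 'push 3': stack = [-2, 3] (depth 2)
After 'gt': stack = [0] (depth 1)
After 'dup': stack = [0, 0] (depth 2)
After 'push 0': stack = [0, 0, 0] (depth 3)
After 'mul': stack = [0, 0] (depth 2)
After 'eq': stack = [1] (depth 1)
After 'dup': stack = [1, 1] (depth 2)
After 'sub': stack = [0] (depth 1)
After 'dup': stack = [0, 0] (depth 2)
After 'push 4': stack = [0, 0, 4] (depth 3)
After 'push -9': stack = [0, 0, 4, -9] (depth 4)
After 'push 17': stack = [0, 0, 4, -9, 17] (depth 5)
After 'push -6': stack = [0, 0, 4, -9, 17, -6] (depth 6)
After 'add': stack = [0, 0, 4, -9, 11] (depth 5)

Answer: 5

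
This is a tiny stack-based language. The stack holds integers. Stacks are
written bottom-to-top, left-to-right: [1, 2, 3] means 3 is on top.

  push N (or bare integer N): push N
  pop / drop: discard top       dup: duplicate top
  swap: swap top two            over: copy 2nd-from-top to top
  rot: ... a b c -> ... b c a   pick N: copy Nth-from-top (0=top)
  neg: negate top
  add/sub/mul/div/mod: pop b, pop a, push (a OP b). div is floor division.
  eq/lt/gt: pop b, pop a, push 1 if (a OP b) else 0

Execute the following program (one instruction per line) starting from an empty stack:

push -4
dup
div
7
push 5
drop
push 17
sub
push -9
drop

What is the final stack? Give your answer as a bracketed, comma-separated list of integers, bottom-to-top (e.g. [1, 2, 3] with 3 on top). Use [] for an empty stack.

After 'push -4': [-4]
After 'dup': [-4, -4]
After 'div': [1]
After 'push 7': [1, 7]
After 'push 5': [1, 7, 5]
After 'drop': [1, 7]
After 'push 17': [1, 7, 17]
After 'sub': [1, -10]
After 'push -9': [1, -10, -9]
After 'drop': [1, -10]

Answer: [1, -10]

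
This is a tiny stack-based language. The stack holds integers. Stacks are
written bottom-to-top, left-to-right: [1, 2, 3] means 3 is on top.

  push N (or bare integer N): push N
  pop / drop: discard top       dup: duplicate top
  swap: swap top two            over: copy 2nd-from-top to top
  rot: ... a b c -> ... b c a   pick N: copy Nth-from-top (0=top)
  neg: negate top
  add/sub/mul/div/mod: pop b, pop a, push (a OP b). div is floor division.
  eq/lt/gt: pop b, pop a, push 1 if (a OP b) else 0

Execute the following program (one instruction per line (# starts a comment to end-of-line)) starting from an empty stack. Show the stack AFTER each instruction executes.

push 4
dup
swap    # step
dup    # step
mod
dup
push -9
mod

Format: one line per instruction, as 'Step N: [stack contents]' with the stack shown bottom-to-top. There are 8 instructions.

Step 1: [4]
Step 2: [4, 4]
Step 3: [4, 4]
Step 4: [4, 4, 4]
Step 5: [4, 0]
Step 6: [4, 0, 0]
Step 7: [4, 0, 0, -9]
Step 8: [4, 0, 0]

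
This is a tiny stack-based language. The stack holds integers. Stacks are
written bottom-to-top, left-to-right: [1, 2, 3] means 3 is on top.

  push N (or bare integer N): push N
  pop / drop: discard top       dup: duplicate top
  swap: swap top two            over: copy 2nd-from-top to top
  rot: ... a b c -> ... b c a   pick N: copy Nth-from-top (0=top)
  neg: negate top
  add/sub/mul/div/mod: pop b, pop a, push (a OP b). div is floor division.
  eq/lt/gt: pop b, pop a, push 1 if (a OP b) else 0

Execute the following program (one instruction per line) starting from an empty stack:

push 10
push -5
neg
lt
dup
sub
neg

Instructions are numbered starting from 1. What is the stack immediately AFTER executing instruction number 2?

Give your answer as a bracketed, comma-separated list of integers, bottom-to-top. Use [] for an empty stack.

Answer: [10, -5]

Derivation:
Step 1 ('push 10'): [10]
Step 2 ('push -5'): [10, -5]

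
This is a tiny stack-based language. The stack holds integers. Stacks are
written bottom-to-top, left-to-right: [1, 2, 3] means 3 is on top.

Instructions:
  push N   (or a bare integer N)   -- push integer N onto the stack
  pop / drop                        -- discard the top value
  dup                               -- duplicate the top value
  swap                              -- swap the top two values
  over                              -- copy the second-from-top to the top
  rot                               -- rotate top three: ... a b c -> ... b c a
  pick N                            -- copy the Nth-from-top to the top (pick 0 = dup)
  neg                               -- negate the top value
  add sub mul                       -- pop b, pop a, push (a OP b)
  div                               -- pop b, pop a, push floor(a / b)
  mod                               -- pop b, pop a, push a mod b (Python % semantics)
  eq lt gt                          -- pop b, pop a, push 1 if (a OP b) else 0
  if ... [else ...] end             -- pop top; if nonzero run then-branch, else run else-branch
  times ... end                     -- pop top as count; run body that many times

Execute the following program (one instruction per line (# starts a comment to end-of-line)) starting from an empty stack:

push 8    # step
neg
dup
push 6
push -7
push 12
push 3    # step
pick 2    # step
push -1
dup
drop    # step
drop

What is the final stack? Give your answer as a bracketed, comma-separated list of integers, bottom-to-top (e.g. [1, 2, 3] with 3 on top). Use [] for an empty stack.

After 'push 8': [8]
After 'neg': [-8]
After 'dup': [-8, -8]
After 'push 6': [-8, -8, 6]
After 'push -7': [-8, -8, 6, -7]
After 'push 12': [-8, -8, 6, -7, 12]
After 'push 3': [-8, -8, 6, -7, 12, 3]
After 'pick 2': [-8, -8, 6, -7, 12, 3, -7]
After 'push -1': [-8, -8, 6, -7, 12, 3, -7, -1]
After 'dup': [-8, -8, 6, -7, 12, 3, -7, -1, -1]
After 'drop': [-8, -8, 6, -7, 12, 3, -7, -1]
After 'drop': [-8, -8, 6, -7, 12, 3, -7]

Answer: [-8, -8, 6, -7, 12, 3, -7]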